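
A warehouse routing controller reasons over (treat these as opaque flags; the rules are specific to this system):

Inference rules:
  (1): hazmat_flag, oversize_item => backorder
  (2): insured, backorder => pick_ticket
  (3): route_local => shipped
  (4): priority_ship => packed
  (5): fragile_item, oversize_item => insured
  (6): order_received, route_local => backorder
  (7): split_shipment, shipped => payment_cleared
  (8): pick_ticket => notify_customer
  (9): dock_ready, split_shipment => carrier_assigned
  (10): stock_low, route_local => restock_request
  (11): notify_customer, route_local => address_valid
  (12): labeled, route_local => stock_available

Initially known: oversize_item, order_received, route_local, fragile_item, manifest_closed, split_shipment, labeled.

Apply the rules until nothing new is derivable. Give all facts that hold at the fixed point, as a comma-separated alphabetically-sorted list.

address_valid, backorder, fragile_item, insured, labeled, manifest_closed, notify_customer, order_received, oversize_item, payment_cleared, pick_ticket, route_local, shipped, split_shipment, stock_available

Round 1 fires (3), (5), (6), (12), giving shipped, insured, backorder, stock_available.
Round 2 fires (2), (7), giving pick_ticket, payment_cleared.
Round 3 fires (8), giving notify_customer.
Round 4 fires (11), giving address_valid.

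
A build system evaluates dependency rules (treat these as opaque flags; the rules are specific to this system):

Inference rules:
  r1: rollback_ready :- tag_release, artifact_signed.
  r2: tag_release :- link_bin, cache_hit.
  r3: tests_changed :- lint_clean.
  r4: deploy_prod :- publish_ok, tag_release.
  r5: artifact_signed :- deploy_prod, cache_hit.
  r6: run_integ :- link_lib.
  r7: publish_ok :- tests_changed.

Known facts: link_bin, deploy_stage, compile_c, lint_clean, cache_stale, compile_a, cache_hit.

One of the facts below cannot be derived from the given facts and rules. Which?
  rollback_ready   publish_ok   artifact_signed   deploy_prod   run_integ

run_integ

Round 1: r2 [tag_release :- link_bin, cache_hit.]; r3 [tests_changed :- lint_clean.]. New: tag_release, tests_changed.
Round 2: r7 [publish_ok :- tests_changed.]. New: publish_ok.
Round 3: r4 [deploy_prod :- publish_ok, tag_release.]. New: deploy_prod.
Round 4: r5 [artifact_signed :- deploy_prod, cache_hit.]. New: artifact_signed.
Round 5: r1 [rollback_ready :- tag_release, artifact_signed.]. New: rollback_ready.
Derived: deploy_prod (round 3), artifact_signed (round 4), publish_ok (round 2), rollback_ready (round 5). run_integ never appears in any round.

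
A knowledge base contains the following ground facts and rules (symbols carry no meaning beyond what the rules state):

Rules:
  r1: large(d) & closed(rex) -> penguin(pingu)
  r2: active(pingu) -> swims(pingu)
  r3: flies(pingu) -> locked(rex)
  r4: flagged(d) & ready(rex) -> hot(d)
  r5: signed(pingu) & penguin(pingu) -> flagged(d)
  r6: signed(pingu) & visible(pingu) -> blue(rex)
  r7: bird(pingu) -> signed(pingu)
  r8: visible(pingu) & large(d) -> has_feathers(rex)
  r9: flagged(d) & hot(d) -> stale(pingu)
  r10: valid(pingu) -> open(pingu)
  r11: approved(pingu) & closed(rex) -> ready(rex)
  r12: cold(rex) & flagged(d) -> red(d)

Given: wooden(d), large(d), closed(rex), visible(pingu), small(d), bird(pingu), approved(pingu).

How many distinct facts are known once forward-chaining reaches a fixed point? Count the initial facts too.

Round 1 fires r1, r7, r8, r11, giving penguin(pingu), signed(pingu), has_feathers(rex), ready(rex).
Round 2 fires r5, r6, giving flagged(d), blue(rex).
Round 3 fires r4, giving hot(d).
Round 4 fires r9, giving stale(pingu).
Closure: {approved(pingu), bird(pingu), blue(rex), closed(rex), flagged(d), has_feathers(rex), hot(d), large(d), penguin(pingu), ready(rex), signed(pingu), small(d), stale(pingu), visible(pingu), wooden(d)} — 15 facts.

15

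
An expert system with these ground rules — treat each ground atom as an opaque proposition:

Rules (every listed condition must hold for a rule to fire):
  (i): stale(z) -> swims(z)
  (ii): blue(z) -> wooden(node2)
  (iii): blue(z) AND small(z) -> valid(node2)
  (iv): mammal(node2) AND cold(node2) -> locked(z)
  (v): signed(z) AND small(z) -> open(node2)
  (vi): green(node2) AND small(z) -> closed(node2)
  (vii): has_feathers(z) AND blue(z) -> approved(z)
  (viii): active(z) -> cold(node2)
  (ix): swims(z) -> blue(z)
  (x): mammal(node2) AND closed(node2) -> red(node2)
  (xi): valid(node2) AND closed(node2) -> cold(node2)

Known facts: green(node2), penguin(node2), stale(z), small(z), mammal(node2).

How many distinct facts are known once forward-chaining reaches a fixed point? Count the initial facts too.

Round 1 fires (i), (vi), giving swims(z), closed(node2).
Round 2 fires (ix), (x), giving blue(z), red(node2).
Round 3 fires (ii), (iii), giving wooden(node2), valid(node2).
Round 4 fires (xi), giving cold(node2).
Round 5 fires (iv), giving locked(z).
Closure: {blue(z), closed(node2), cold(node2), green(node2), locked(z), mammal(node2), penguin(node2), red(node2), small(z), stale(z), swims(z), valid(node2), wooden(node2)} — 13 facts.

13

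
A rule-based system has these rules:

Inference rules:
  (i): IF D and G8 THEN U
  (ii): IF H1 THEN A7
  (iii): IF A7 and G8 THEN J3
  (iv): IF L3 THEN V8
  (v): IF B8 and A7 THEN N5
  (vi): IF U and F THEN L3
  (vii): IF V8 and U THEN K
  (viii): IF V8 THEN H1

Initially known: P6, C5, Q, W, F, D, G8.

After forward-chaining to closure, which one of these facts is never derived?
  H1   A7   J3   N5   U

N5

Round 1: (i) [IF D and G8 THEN U]. Adds U.
Round 2: (vi) [IF U and F THEN L3]. Adds L3.
Round 3: (iv) [IF L3 THEN V8]. Adds V8.
Round 4: (vii) [IF V8 and U THEN K]; (viii) [IF V8 THEN H1]. Adds K, H1.
Round 5: (ii) [IF H1 THEN A7]. Adds A7.
Round 6: (iii) [IF A7 and G8 THEN J3]. Adds J3.
Derived: U (round 1), A7 (round 5), J3 (round 6), H1 (round 4). N5 never appears in any round.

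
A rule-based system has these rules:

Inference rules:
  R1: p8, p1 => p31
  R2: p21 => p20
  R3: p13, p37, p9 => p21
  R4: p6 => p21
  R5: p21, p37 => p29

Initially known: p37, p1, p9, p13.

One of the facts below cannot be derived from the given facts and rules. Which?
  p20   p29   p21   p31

p31

Round 1: R3 [p13, p37, p9 => p21]. New: p21.
Round 2: R2 [p21 => p20]; R5 [p21, p37 => p29]. New: p20, p29.
Derived: p20 (round 2), p29 (round 2), p21 (round 1). p31 never appears in any round.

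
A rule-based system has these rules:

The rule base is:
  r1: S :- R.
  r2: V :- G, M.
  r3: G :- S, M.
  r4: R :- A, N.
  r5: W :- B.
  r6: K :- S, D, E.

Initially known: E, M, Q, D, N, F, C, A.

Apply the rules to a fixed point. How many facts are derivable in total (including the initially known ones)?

[1] r4 [R :- A, N.]. ⇒ new: R.
[2] r1 [S :- R.]. ⇒ new: S.
[3] r3 [G :- S, M.]; r6 [K :- S, D, E.]. ⇒ new: G, K.
[4] r2 [V :- G, M.]. ⇒ new: V.
Closure: {A, C, D, E, F, G, K, M, N, Q, R, S, V} — 13 facts.

13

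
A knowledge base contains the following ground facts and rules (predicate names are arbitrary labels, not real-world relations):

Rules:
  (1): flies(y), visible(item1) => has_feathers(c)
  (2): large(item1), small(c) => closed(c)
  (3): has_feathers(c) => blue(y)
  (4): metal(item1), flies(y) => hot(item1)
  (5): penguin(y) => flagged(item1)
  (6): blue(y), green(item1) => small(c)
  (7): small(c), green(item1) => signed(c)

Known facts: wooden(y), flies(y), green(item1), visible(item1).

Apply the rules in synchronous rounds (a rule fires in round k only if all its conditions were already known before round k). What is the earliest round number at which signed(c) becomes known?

Round 1 fires (1), giving has_feathers(c).
Round 2 fires (3), giving blue(y).
Round 3 fires (6), giving small(c).
Round 4 fires (7), giving signed(c).
signed(c) first appears in round 4.

4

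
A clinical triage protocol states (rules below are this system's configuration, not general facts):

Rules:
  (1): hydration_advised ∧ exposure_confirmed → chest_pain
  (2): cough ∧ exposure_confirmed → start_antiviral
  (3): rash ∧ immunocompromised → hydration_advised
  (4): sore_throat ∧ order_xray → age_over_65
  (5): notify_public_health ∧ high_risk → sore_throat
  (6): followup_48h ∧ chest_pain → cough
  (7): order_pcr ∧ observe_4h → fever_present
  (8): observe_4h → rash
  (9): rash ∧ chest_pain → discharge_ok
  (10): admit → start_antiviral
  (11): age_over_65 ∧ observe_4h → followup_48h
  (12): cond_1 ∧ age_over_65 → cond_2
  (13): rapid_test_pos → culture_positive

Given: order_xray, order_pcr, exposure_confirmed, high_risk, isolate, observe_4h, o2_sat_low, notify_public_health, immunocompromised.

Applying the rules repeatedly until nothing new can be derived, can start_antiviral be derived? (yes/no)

yes

Round 1: (5) [notify_public_health ∧ high_risk → sore_throat]; (7) [order_pcr ∧ observe_4h → fever_present]; (8) [observe_4h → rash]. Adds sore_throat, fever_present, rash.
Round 2: (3) [rash ∧ immunocompromised → hydration_advised]; (4) [sore_throat ∧ order_xray → age_over_65]. Adds hydration_advised, age_over_65.
Round 3: (1) [hydration_advised ∧ exposure_confirmed → chest_pain]; (11) [age_over_65 ∧ observe_4h → followup_48h]. Adds chest_pain, followup_48h.
Round 4: (6) [followup_48h ∧ chest_pain → cough]; (9) [rash ∧ chest_pain → discharge_ok]. Adds cough, discharge_ok.
Round 5: (2) [cough ∧ exposure_confirmed → start_antiviral]. Adds start_antiviral.
start_antiviral appears in round 5, so it is derivable.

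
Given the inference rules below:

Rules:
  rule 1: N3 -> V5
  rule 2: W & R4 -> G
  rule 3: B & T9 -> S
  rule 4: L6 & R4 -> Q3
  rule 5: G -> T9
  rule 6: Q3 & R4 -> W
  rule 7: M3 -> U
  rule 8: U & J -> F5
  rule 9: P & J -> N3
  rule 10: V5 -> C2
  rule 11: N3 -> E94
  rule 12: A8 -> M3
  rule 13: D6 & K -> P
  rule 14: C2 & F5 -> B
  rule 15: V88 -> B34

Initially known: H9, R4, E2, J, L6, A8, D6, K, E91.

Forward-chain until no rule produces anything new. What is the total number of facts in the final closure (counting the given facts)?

23

[1] rule 4 [L6 & R4 -> Q3]; rule 12 [A8 -> M3]; rule 13 [D6 & K -> P]. ⇒ new: Q3, M3, P.
[2] rule 6 [Q3 & R4 -> W]; rule 7 [M3 -> U]; rule 9 [P & J -> N3]. ⇒ new: W, U, N3.
[3] rule 1 [N3 -> V5]; rule 2 [W & R4 -> G]; rule 8 [U & J -> F5]; rule 11 [N3 -> E94]. ⇒ new: V5, G, F5, E94.
[4] rule 5 [G -> T9]; rule 10 [V5 -> C2]. ⇒ new: T9, C2.
[5] rule 14 [C2 & F5 -> B]. ⇒ new: B.
[6] rule 3 [B & T9 -> S]. ⇒ new: S.
Closure: {A8, B, C2, D6, E2, E91, E94, F5, G, H9, J, K, L6, M3, N3, P, Q3, R4, S, T9, U, V5, W} — 23 facts.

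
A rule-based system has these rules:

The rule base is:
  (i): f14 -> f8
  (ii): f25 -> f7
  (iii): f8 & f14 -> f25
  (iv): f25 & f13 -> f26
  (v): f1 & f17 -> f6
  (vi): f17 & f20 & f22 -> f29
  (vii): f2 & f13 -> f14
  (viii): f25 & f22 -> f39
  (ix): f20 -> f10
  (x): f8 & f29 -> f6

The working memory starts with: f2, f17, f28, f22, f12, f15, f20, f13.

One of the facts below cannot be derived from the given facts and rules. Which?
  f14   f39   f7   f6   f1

f1

Round 1 — (vi), (vii), (ix), derive f29, f14, f10.
Round 2 — (i), derive f8.
Round 3 — (iii), (x), derive f25, f6.
Round 4 — (ii), (iv), (viii), derive f7, f26, f39.
Derived: f14 (round 1), f39 (round 4), f6 (round 3), f7 (round 4). f1 never appears in any round.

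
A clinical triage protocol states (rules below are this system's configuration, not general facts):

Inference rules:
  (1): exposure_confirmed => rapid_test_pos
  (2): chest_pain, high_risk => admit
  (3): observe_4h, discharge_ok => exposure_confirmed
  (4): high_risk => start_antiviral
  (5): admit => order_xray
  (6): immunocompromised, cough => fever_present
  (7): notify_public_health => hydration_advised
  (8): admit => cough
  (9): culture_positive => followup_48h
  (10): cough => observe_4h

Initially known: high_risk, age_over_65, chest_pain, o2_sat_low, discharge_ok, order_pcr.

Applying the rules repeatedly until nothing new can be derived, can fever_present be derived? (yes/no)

[1] (2) [chest_pain, high_risk => admit]; (4) [high_risk => start_antiviral]. ⇒ new: admit, start_antiviral.
[2] (5) [admit => order_xray]; (8) [admit => cough]. ⇒ new: order_xray, cough.
[3] (10) [cough => observe_4h]. ⇒ new: observe_4h.
[4] (3) [observe_4h, discharge_ok => exposure_confirmed]. ⇒ new: exposure_confirmed.
[5] (1) [exposure_confirmed => rapid_test_pos]. ⇒ new: rapid_test_pos.
Fixed point reached. fever_present is concluded only by (6); (6) needs immunocompromised (never derived).

no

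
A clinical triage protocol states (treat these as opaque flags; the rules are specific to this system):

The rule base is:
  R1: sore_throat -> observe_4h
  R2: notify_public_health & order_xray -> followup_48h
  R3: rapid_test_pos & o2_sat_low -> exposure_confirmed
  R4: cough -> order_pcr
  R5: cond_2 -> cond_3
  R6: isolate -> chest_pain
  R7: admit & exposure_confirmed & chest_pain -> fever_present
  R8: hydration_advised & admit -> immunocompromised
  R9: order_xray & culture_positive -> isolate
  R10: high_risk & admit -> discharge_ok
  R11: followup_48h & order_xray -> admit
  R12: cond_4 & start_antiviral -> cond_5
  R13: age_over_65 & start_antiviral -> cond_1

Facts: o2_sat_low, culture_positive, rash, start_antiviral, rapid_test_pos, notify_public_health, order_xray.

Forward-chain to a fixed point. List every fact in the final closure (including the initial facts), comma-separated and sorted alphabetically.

admit, chest_pain, culture_positive, exposure_confirmed, fever_present, followup_48h, isolate, notify_public_health, o2_sat_low, order_xray, rapid_test_pos, rash, start_antiviral

[1] R2 [notify_public_health & order_xray -> followup_48h]; R3 [rapid_test_pos & o2_sat_low -> exposure_confirmed]; R9 [order_xray & culture_positive -> isolate]. ⇒ new: followup_48h, exposure_confirmed, isolate.
[2] R6 [isolate -> chest_pain]; R11 [followup_48h & order_xray -> admit]. ⇒ new: chest_pain, admit.
[3] R7 [admit & exposure_confirmed & chest_pain -> fever_present]. ⇒ new: fever_present.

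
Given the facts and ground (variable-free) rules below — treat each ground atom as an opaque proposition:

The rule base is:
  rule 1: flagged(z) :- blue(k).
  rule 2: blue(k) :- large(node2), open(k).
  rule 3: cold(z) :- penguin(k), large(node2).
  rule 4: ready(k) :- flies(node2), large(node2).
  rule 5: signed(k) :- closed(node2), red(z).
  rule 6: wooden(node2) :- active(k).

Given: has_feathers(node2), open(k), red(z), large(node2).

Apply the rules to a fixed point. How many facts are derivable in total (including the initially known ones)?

6

[1] rule 2 [blue(k) :- large(node2), open(k).]. ⇒ new: blue(k).
[2] rule 1 [flagged(z) :- blue(k).]. ⇒ new: flagged(z).
Closure: {blue(k), flagged(z), has_feathers(node2), large(node2), open(k), red(z)} — 6 facts.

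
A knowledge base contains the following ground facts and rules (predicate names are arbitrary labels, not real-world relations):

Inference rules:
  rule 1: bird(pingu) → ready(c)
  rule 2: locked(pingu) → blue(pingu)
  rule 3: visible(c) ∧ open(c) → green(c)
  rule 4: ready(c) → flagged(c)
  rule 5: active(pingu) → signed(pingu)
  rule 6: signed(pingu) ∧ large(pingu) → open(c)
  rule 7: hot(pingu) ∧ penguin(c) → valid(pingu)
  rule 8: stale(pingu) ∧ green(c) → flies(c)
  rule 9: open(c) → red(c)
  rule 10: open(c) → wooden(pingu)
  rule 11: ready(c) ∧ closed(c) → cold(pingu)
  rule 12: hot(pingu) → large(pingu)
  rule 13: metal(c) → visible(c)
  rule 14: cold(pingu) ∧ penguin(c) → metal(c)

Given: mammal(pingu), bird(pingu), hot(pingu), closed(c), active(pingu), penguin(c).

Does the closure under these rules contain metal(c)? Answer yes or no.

Round 1: rule 1 [bird(pingu) → ready(c)]; rule 5 [active(pingu) → signed(pingu)]; rule 7 [hot(pingu) ∧ penguin(c) → valid(pingu)]; rule 12 [hot(pingu) → large(pingu)]. Adds ready(c), signed(pingu), valid(pingu), large(pingu).
Round 2: rule 4 [ready(c) → flagged(c)]; rule 6 [signed(pingu) ∧ large(pingu) → open(c)]; rule 11 [ready(c) ∧ closed(c) → cold(pingu)]. Adds flagged(c), open(c), cold(pingu).
Round 3: rule 9 [open(c) → red(c)]; rule 10 [open(c) → wooden(pingu)]; rule 14 [cold(pingu) ∧ penguin(c) → metal(c)]. Adds red(c), wooden(pingu), metal(c).
Round 4: rule 13 [metal(c) → visible(c)]. Adds visible(c).
Round 5: rule 3 [visible(c) ∧ open(c) → green(c)]. Adds green(c).
metal(c) appears in round 3, so it is derivable.

yes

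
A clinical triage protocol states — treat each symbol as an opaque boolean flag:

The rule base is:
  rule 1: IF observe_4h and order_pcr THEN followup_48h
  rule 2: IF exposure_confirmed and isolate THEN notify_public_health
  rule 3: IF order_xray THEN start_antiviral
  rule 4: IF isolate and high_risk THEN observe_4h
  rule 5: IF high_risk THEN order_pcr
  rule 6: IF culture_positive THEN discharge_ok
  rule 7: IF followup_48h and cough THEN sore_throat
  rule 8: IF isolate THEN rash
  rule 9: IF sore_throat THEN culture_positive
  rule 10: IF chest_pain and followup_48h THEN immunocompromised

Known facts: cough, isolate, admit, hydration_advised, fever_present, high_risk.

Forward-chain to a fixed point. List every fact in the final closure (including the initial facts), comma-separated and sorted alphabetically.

[1] rule 4 [IF isolate and high_risk THEN observe_4h]; rule 5 [IF high_risk THEN order_pcr]; rule 8 [IF isolate THEN rash]. ⇒ new: observe_4h, order_pcr, rash.
[2] rule 1 [IF observe_4h and order_pcr THEN followup_48h]. ⇒ new: followup_48h.
[3] rule 7 [IF followup_48h and cough THEN sore_throat]. ⇒ new: sore_throat.
[4] rule 9 [IF sore_throat THEN culture_positive]. ⇒ new: culture_positive.
[5] rule 6 [IF culture_positive THEN discharge_ok]. ⇒ new: discharge_ok.

admit, cough, culture_positive, discharge_ok, fever_present, followup_48h, high_risk, hydration_advised, isolate, observe_4h, order_pcr, rash, sore_throat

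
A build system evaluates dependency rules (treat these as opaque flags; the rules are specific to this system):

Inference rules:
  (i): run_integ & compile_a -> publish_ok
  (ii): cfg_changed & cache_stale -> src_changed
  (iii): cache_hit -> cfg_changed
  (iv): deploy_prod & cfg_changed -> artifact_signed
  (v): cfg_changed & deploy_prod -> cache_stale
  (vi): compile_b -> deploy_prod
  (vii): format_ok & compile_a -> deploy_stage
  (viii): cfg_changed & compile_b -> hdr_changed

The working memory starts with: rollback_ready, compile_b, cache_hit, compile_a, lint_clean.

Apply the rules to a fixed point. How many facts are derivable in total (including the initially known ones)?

11

Round 1 — (iii), (vi), derive cfg_changed, deploy_prod.
Round 2 — (iv), (v), (viii), derive artifact_signed, cache_stale, hdr_changed.
Round 3 — (ii), derive src_changed.
Closure: {artifact_signed, cache_hit, cache_stale, cfg_changed, compile_a, compile_b, deploy_prod, hdr_changed, lint_clean, rollback_ready, src_changed} — 11 facts.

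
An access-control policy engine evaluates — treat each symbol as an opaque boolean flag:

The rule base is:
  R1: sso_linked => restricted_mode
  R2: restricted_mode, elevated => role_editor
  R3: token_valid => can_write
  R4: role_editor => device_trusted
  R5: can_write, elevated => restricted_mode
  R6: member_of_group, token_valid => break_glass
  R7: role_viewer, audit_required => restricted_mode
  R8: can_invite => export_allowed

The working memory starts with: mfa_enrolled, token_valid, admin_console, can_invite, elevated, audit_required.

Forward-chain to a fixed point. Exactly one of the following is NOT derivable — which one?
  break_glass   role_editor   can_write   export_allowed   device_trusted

Round 1: R3 [token_valid => can_write]; R8 [can_invite => export_allowed]. Adds can_write, export_allowed.
Round 2: R5 [can_write, elevated => restricted_mode]. Adds restricted_mode.
Round 3: R2 [restricted_mode, elevated => role_editor]. Adds role_editor.
Round 4: R4 [role_editor => device_trusted]. Adds device_trusted.
Derived: device_trusted (round 4), role_editor (round 3), can_write (round 1), export_allowed (round 1). break_glass never appears in any round.

break_glass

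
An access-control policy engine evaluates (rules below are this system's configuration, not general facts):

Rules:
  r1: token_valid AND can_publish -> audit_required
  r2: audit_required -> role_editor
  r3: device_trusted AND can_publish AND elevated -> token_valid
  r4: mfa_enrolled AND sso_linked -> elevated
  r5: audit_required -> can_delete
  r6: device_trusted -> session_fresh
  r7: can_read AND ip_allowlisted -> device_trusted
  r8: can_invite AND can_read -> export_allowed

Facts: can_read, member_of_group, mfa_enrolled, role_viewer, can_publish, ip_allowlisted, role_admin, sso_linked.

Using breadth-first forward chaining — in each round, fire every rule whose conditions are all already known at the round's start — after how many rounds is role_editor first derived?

Round 1 fires r4, r7, giving elevated, device_trusted.
Round 2 fires r3, r6, giving token_valid, session_fresh.
Round 3 fires r1, giving audit_required.
Round 4 fires r2, r5, giving role_editor, can_delete.
role_editor first appears in round 4.

4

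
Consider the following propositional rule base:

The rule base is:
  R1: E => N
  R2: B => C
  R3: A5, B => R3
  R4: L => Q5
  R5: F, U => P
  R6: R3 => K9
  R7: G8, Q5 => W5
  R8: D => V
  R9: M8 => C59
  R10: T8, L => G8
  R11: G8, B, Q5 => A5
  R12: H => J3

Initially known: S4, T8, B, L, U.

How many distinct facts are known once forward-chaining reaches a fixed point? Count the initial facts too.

12

Round 1 — R2, R4, R10, derive C, Q5, G8.
Round 2 — R7, R11, derive W5, A5.
Round 3 — R3, derive R3.
Round 4 — R6, derive K9.
Closure: {A5, B, C, G8, K9, L, Q5, R3, S4, T8, U, W5} — 12 facts.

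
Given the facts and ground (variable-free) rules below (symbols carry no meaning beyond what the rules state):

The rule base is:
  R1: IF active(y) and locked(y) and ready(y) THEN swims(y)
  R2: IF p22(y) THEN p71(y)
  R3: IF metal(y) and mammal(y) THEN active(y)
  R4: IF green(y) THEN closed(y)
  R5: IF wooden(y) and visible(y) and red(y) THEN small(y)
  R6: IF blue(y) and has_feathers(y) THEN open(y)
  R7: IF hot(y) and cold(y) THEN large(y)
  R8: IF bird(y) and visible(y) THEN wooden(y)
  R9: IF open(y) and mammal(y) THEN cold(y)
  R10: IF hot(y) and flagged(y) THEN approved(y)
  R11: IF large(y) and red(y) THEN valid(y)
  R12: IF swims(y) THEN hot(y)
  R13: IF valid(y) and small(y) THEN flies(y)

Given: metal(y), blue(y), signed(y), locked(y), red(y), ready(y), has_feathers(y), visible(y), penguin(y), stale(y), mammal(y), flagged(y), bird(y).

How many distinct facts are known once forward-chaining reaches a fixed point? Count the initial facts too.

Round 1: R3 [IF metal(y) and mammal(y) THEN active(y)]; R6 [IF blue(y) and has_feathers(y) THEN open(y)]; R8 [IF bird(y) and visible(y) THEN wooden(y)]. Adds active(y), open(y), wooden(y).
Round 2: R1 [IF active(y) and locked(y) and ready(y) THEN swims(y)]; R5 [IF wooden(y) and visible(y) and red(y) THEN small(y)]; R9 [IF open(y) and mammal(y) THEN cold(y)]. Adds swims(y), small(y), cold(y).
Round 3: R12 [IF swims(y) THEN hot(y)]. Adds hot(y).
Round 4: R7 [IF hot(y) and cold(y) THEN large(y)]; R10 [IF hot(y) and flagged(y) THEN approved(y)]. Adds large(y), approved(y).
Round 5: R11 [IF large(y) and red(y) THEN valid(y)]. Adds valid(y).
Round 6: R13 [IF valid(y) and small(y) THEN flies(y)]. Adds flies(y).
Closure: {active(y), approved(y), bird(y), blue(y), cold(y), flagged(y), flies(y), has_feathers(y), hot(y), large(y), locked(y), mammal(y), metal(y), open(y), penguin(y), ready(y), red(y), signed(y), small(y), stale(y), swims(y), valid(y), visible(y), wooden(y)} — 24 facts.

24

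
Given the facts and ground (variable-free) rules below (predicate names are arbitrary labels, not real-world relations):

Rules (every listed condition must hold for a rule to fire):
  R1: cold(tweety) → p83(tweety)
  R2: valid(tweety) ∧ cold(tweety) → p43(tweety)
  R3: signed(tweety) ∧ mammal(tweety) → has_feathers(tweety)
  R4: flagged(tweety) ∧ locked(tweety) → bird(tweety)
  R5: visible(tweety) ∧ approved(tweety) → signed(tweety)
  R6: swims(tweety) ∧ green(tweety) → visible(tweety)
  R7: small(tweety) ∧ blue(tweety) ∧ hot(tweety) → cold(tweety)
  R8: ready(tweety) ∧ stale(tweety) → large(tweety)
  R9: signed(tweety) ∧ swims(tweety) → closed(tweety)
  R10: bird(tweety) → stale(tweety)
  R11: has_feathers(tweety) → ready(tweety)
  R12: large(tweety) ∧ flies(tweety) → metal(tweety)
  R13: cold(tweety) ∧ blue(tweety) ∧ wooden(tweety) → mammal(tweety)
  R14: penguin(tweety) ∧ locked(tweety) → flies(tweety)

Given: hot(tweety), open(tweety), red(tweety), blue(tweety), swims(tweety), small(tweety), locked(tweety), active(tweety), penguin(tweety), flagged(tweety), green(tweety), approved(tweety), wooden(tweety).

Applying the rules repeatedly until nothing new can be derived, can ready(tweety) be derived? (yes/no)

yes

Round 1 — R4, R6, R7, R14, derive bird(tweety), visible(tweety), cold(tweety), flies(tweety).
Round 2 — R1, R5, R10, R13, derive p83(tweety), signed(tweety), stale(tweety), mammal(tweety).
Round 3 — R3, R9, derive has_feathers(tweety), closed(tweety).
Round 4 — R11, derive ready(tweety).
Round 5 — R8, derive large(tweety).
Round 6 — R12, derive metal(tweety).
ready(tweety) appears in round 4, so it is derivable.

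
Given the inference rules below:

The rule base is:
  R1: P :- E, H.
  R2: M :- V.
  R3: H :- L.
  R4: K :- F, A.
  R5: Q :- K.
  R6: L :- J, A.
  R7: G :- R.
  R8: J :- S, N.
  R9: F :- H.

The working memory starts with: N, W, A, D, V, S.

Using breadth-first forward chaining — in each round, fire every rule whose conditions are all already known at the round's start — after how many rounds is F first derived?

Round 1: R2 [M :- V.]; R8 [J :- S, N.]. Adds M, J.
Round 2: R6 [L :- J, A.]. Adds L.
Round 3: R3 [H :- L.]. Adds H.
Round 4: R9 [F :- H.]. Adds F.
F first appears in round 4.

4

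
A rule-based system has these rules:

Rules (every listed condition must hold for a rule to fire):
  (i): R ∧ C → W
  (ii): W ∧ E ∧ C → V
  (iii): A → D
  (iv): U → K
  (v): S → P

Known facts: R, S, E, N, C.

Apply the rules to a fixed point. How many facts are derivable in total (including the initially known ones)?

Round 1 fires (i), (v), giving W, P.
Round 2 fires (ii), giving V.
Closure: {C, E, N, P, R, S, V, W} — 8 facts.

8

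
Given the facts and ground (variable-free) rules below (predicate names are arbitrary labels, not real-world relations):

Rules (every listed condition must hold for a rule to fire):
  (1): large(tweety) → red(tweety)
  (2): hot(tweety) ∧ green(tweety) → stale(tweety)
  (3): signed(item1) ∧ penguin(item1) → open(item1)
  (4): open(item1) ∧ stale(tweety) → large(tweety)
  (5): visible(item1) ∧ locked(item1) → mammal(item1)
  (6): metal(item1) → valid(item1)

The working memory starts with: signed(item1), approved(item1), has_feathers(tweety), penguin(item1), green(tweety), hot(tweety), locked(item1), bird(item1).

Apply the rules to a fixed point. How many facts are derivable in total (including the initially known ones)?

12

[1] (2) [hot(tweety) ∧ green(tweety) → stale(tweety)]; (3) [signed(item1) ∧ penguin(item1) → open(item1)]. ⇒ new: stale(tweety), open(item1).
[2] (4) [open(item1) ∧ stale(tweety) → large(tweety)]. ⇒ new: large(tweety).
[3] (1) [large(tweety) → red(tweety)]. ⇒ new: red(tweety).
Closure: {approved(item1), bird(item1), green(tweety), has_feathers(tweety), hot(tweety), large(tweety), locked(item1), open(item1), penguin(item1), red(tweety), signed(item1), stale(tweety)} — 12 facts.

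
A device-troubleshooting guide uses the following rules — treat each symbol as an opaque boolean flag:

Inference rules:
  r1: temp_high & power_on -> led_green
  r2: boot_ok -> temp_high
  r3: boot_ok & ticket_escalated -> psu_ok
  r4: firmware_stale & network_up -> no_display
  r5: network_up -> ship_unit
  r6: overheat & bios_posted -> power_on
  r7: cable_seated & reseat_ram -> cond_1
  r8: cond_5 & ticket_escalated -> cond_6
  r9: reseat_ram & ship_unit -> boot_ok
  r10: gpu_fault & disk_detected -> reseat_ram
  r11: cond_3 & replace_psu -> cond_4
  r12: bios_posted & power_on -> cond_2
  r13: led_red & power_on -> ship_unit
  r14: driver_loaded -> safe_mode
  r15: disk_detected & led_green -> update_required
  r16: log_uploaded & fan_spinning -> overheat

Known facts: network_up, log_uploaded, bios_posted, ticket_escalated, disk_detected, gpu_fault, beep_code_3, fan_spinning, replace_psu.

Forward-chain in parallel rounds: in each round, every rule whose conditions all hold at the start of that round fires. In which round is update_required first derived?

5

[1] r5 [network_up -> ship_unit]; r10 [gpu_fault & disk_detected -> reseat_ram]; r16 [log_uploaded & fan_spinning -> overheat]. ⇒ new: ship_unit, reseat_ram, overheat.
[2] r6 [overheat & bios_posted -> power_on]; r9 [reseat_ram & ship_unit -> boot_ok]. ⇒ new: power_on, boot_ok.
[3] r2 [boot_ok -> temp_high]; r3 [boot_ok & ticket_escalated -> psu_ok]; r12 [bios_posted & power_on -> cond_2]. ⇒ new: temp_high, psu_ok, cond_2.
[4] r1 [temp_high & power_on -> led_green]. ⇒ new: led_green.
[5] r15 [disk_detected & led_green -> update_required]. ⇒ new: update_required.
update_required first appears in round 5.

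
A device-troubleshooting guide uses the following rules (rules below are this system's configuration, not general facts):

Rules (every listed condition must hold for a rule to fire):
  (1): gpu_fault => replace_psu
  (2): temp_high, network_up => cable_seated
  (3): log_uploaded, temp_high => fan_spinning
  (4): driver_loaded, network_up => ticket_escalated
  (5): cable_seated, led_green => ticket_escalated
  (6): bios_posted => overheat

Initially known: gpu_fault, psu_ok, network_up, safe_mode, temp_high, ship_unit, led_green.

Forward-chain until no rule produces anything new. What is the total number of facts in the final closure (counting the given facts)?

Round 1: (1) [gpu_fault => replace_psu]; (2) [temp_high, network_up => cable_seated]. Adds replace_psu, cable_seated.
Round 2: (5) [cable_seated, led_green => ticket_escalated]. Adds ticket_escalated.
Closure: {cable_seated, gpu_fault, led_green, network_up, psu_ok, replace_psu, safe_mode, ship_unit, temp_high, ticket_escalated} — 10 facts.

10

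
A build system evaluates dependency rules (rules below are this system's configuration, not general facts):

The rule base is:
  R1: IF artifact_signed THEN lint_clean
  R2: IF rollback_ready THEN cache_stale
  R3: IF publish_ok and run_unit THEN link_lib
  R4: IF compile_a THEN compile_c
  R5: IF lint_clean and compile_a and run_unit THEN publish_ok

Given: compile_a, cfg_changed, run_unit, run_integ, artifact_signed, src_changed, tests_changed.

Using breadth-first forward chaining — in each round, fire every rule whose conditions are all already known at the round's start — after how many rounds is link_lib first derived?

3

Round 1 — R1, R4, derive lint_clean, compile_c.
Round 2 — R5, derive publish_ok.
Round 3 — R3, derive link_lib.
link_lib first appears in round 3.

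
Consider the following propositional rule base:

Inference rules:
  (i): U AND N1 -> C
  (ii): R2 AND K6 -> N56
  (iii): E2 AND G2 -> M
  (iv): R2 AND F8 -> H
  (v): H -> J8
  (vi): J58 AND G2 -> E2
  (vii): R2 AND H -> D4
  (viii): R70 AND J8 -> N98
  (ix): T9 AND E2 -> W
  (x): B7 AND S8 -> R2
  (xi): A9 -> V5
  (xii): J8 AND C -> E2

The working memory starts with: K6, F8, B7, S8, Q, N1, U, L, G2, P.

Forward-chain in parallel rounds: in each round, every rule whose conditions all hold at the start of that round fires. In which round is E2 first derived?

4

Round 1 — (i), (x), derive C, R2.
Round 2 — (ii), (iv), derive N56, H.
Round 3 — (v), (vii), derive J8, D4.
Round 4 — (xii), derive E2.
E2 first appears in round 4.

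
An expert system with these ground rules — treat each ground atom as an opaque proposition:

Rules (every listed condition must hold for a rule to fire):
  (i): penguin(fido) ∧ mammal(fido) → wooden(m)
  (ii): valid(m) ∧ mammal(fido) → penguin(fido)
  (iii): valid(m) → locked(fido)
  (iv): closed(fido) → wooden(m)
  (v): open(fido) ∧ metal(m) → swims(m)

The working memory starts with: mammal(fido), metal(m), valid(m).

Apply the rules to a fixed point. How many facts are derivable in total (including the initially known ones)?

6

Round 1 — (ii), (iii), derive penguin(fido), locked(fido).
Round 2 — (i), derive wooden(m).
Closure: {locked(fido), mammal(fido), metal(m), penguin(fido), valid(m), wooden(m)} — 6 facts.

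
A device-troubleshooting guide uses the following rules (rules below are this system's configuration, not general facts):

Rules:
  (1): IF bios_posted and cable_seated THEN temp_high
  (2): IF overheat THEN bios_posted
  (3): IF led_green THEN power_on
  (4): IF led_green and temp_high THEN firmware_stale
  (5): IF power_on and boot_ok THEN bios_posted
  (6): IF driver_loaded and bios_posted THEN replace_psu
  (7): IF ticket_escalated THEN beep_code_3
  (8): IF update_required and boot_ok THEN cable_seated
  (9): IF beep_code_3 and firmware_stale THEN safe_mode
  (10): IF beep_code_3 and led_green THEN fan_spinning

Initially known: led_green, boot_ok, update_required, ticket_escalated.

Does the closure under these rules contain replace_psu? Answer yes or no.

no

Round 1: (3) [IF led_green THEN power_on]; (7) [IF ticket_escalated THEN beep_code_3]; (8) [IF update_required and boot_ok THEN cable_seated]. Adds power_on, beep_code_3, cable_seated.
Round 2: (5) [IF power_on and boot_ok THEN bios_posted]; (10) [IF beep_code_3 and led_green THEN fan_spinning]. Adds bios_posted, fan_spinning.
Round 3: (1) [IF bios_posted and cable_seated THEN temp_high]. Adds temp_high.
Round 4: (4) [IF led_green and temp_high THEN firmware_stale]. Adds firmware_stale.
Round 5: (9) [IF beep_code_3 and firmware_stale THEN safe_mode]. Adds safe_mode.
Fixed point reached. replace_psu is concluded only by (6); (6) needs driver_loaded (never derived).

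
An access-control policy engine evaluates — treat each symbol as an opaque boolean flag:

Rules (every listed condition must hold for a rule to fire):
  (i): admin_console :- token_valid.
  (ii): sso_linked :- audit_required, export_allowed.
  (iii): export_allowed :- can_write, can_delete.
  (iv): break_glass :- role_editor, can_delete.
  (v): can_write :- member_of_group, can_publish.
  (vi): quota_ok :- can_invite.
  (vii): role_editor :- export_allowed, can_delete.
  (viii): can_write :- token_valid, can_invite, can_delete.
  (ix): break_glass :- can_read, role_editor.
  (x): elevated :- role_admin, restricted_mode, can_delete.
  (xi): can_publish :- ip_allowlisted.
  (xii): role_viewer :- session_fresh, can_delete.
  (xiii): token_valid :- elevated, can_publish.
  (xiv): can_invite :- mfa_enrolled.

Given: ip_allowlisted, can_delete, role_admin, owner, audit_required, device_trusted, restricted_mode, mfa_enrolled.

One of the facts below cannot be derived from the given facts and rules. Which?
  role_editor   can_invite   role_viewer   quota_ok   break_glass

role_viewer

[1] (x) [elevated :- role_admin, restricted_mode, can_delete.]; (xi) [can_publish :- ip_allowlisted.]; (xiv) [can_invite :- mfa_enrolled.]. ⇒ new: elevated, can_publish, can_invite.
[2] (vi) [quota_ok :- can_invite.]; (xiii) [token_valid :- elevated, can_publish.]. ⇒ new: quota_ok, token_valid.
[3] (i) [admin_console :- token_valid.]; (viii) [can_write :- token_valid, can_invite, can_delete.]. ⇒ new: admin_console, can_write.
[4] (iii) [export_allowed :- can_write, can_delete.]. ⇒ new: export_allowed.
[5] (ii) [sso_linked :- audit_required, export_allowed.]; (vii) [role_editor :- export_allowed, can_delete.]. ⇒ new: sso_linked, role_editor.
[6] (iv) [break_glass :- role_editor, can_delete.]. ⇒ new: break_glass.
Derived: break_glass (round 6), role_editor (round 5), can_invite (round 1), quota_ok (round 2). role_viewer never appears in any round.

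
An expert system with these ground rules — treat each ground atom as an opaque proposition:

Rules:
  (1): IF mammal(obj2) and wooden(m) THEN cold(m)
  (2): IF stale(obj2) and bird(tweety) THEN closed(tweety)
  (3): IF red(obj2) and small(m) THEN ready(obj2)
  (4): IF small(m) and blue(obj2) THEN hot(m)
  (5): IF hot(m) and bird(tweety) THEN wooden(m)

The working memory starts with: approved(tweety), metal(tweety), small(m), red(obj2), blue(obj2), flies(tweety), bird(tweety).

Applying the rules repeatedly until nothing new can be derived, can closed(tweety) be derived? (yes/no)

no

Round 1: (3) [IF red(obj2) and small(m) THEN ready(obj2)]; (4) [IF small(m) and blue(obj2) THEN hot(m)]. New: ready(obj2), hot(m).
Round 2: (5) [IF hot(m) and bird(tweety) THEN wooden(m)]. New: wooden(m).
Fixed point reached. closed(tweety) is concluded only by (2); (2) needs stale(obj2) (never derived).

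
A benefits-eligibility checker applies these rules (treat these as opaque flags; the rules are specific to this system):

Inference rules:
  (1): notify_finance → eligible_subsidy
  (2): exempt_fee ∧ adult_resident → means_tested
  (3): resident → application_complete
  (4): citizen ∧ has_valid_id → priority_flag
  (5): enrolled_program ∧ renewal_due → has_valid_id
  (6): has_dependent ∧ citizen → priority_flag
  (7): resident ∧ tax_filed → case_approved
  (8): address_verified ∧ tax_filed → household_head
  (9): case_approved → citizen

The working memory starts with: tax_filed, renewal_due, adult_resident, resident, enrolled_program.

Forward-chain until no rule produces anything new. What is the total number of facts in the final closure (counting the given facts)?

Round 1: (3) [resident → application_complete]; (5) [enrolled_program ∧ renewal_due → has_valid_id]; (7) [resident ∧ tax_filed → case_approved]. Adds application_complete, has_valid_id, case_approved.
Round 2: (9) [case_approved → citizen]. Adds citizen.
Round 3: (4) [citizen ∧ has_valid_id → priority_flag]. Adds priority_flag.
Closure: {adult_resident, application_complete, case_approved, citizen, enrolled_program, has_valid_id, priority_flag, renewal_due, resident, tax_filed} — 10 facts.

10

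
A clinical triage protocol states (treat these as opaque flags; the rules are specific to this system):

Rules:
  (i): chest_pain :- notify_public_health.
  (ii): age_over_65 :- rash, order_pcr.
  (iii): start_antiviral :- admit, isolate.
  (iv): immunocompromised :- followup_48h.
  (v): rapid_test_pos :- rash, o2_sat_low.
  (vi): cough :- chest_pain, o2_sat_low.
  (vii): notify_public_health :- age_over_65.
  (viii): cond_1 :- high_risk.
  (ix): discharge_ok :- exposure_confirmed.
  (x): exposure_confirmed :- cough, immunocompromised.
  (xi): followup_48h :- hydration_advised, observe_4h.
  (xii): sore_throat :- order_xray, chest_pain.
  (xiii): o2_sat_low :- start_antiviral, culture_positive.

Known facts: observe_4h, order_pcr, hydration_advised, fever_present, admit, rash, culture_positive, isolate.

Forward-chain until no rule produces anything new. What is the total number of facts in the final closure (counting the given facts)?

[1] (ii) [age_over_65 :- rash, order_pcr.]; (iii) [start_antiviral :- admit, isolate.]; (xi) [followup_48h :- hydration_advised, observe_4h.]. ⇒ new: age_over_65, start_antiviral, followup_48h.
[2] (iv) [immunocompromised :- followup_48h.]; (vii) [notify_public_health :- age_over_65.]; (xiii) [o2_sat_low :- start_antiviral, culture_positive.]. ⇒ new: immunocompromised, notify_public_health, o2_sat_low.
[3] (i) [chest_pain :- notify_public_health.]; (v) [rapid_test_pos :- rash, o2_sat_low.]. ⇒ new: chest_pain, rapid_test_pos.
[4] (vi) [cough :- chest_pain, o2_sat_low.]. ⇒ new: cough.
[5] (x) [exposure_confirmed :- cough, immunocompromised.]. ⇒ new: exposure_confirmed.
[6] (ix) [discharge_ok :- exposure_confirmed.]. ⇒ new: discharge_ok.
Closure: {admit, age_over_65, chest_pain, cough, culture_positive, discharge_ok, exposure_confirmed, fever_present, followup_48h, hydration_advised, immunocompromised, isolate, notify_public_health, o2_sat_low, observe_4h, order_pcr, rapid_test_pos, rash, start_antiviral} — 19 facts.

19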